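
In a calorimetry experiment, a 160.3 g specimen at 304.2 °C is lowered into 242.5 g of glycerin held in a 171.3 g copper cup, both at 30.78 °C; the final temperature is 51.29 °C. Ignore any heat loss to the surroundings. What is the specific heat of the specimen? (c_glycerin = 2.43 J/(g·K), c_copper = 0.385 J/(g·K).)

Conservation of energy gives ΣQ = 0:
160.3·c·(51.29 − 304.2) + 242.5·2.43·(51.29 − 30.78) + 171.3·0.385·(51.29 − 30.78) = 0
-40541 c = -13439
c = -13439/-40541 ≈ 0.3315 J/(g·K)

c ≈ 0.331 J/(g·K)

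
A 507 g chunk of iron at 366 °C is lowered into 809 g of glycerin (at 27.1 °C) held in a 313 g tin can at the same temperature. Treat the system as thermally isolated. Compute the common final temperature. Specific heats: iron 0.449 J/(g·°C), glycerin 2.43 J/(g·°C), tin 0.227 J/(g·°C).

T_f is the heat-capacity-weighted average of the initial temperatures:
T_f = (227.64×366 + 1965.9×27.1 + 71.05×27.1) / (227.64 + 1965.9 + 71.05)
    = 138518 / 2264.6 ≈ 61.17 °C

T_f ≈ 61.2 °C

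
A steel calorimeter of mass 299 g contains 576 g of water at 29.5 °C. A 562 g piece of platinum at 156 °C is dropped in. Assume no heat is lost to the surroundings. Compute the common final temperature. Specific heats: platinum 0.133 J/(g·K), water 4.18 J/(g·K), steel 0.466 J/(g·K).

T_f ≈ 33.1 °C

T_f is the heat-capacity-weighted average of the initial temperatures:
T_f = (74.75·156 + 2407.7·29.5 + 139.33·29.5) / (74.75 + 2407.7 + 139.33)
    = 86797 / 2621.8 ≈ 33.11 °C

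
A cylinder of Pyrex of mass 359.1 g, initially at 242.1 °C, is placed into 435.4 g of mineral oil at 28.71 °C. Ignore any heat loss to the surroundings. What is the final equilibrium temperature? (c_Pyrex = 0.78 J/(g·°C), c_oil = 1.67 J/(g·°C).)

T_f ≈ 88.1 °C

Taking heat into each body as positive, Σ m c ΔT = 0:
359.1×0.78×(T − 242.1) + 435.4×1.67×(T − 28.71) = 0
280.1(T − 242.1) + 727.12(T − 28.71) = 0
(280.1 + 727.12) T = 280.1×242.1 + 727.12×28.71
T ≈ 88.05 °C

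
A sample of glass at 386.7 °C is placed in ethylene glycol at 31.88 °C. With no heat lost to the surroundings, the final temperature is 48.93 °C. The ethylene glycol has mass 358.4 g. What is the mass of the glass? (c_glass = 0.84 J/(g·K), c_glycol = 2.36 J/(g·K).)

m ≈ 50.8 g

Heat lost by the glass = heat gained by the glycol:
m·0.84·(386.7 − 48.93) = 358.4·2.36·(48.93 − 31.88)
283.73 m = 14421  ⇒  m ≈ 50.83 g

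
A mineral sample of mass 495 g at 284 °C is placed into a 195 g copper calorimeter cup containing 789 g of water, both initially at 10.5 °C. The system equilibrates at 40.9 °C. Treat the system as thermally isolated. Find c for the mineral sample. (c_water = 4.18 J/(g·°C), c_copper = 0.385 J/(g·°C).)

c ≈ 0.852 J/(g·°C)

Taking heat into each body as positive, Σ m c ΔT = 0:
495·c·(40.9 − 284) + 789·4.18·(40.9 − 10.5) + 195·0.385·(40.9 − 10.5) = 0
-120334 c = -102542
c = -102542/-120334 ≈ 0.8521 J/(g·°C)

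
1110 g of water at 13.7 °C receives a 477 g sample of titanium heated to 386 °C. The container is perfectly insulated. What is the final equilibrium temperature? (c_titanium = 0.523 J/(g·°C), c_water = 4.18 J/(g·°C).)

Heat lost by the titanium equals heat gained by the water:
477*0.523*(386 − T) = 1110*4.18*(T − 13.7)
249.47(386 − T) = 4639.8(T − 13.7)
4889.3 T = 159861  ⇒  T ≈ 32.70 °C

T_f ≈ 32.7 °C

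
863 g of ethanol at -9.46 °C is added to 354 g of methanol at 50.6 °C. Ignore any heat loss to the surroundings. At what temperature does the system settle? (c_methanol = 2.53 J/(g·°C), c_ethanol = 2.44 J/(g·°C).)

Setting the total heat transfer to zero:
354×2.53×(T − 50.6) + 863×2.44×(T − (-9.46)) = 0
(895.62 + 2105.7) T = 895.62×50.6 + 2105.7×(-9.46)
T = 25398/3001.3 ≈ 8.46 °C

T_f ≈ 8.5 °C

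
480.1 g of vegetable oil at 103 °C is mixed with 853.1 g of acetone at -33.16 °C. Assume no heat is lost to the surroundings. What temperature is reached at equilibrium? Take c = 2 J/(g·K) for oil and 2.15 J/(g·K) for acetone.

T_f ≈ 13.6 °C

Taking heat into each body as positive, Σ m c ΔT = 0:
480.1·2·(T − 103) + 853.1·2.15·(T − (-33.16)) = 0
960.2(T − 103) + 1834.2(T − (-33.16)) = 0
(960.2 + 1834.2) T = 960.2·103 + 1834.2·(-33.16)
T = 38080/2794.4 ≈ 13.63 °C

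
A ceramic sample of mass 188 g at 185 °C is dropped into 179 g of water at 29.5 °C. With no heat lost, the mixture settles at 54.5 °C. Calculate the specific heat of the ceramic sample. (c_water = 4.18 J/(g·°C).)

Let T be the final temperature. ΣQ_i = 0:
188·c·(54.5 − 185) + 179·4.18·(54.5 − 29.5) = 0
-24534 c = -18705
c = -18705/-24534 ≈ 0.7624 J/(g·°C)

c ≈ 0.762 J/(g·°C)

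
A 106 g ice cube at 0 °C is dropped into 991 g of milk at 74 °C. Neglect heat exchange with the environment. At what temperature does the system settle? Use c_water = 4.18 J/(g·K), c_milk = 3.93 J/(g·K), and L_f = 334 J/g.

Sum of m c ΔT and latent-heat terms is zero:
fusion: m_ice L_f = 106·334 = 35404; warm the meltwater: 443.08 T; milk cools: 991·3.93·(T − 74) = 3894.6(T − 74)
4337.7 T = 288203 − 35404 = 252799
T ≈ 58.28 °C — above 0 °C, consistent with complete melting.

T_f ≈ 58.3 °C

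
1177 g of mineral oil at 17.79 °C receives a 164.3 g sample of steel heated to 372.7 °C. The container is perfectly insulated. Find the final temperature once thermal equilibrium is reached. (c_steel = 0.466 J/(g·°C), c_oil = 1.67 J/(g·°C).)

T_f is the heat-capacity-weighted average of the initial temperatures:
T_f = (76.56×372.7 + 1965.6×17.79) / (76.56 + 1965.6)
    = 63503 / 2042.2 ≈ 31.10 °C

T_f ≈ 31.1 °C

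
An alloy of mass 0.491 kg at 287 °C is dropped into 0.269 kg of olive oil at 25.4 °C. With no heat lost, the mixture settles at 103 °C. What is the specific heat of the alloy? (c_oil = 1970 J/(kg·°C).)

Setting the total heat transfer to zero:
0.491·c·(103 − 287) + 0.269·1970·(103 − 25.4) = 0
-90.34 c = -41123
c = -41123/-90.34 ≈ 455.2 J/(kg·°C)

c ≈ 455 J/(kg·°C)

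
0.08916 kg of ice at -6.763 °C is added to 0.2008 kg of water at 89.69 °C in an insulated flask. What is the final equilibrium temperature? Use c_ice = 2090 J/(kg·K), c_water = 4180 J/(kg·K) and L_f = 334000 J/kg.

Net heat exchanged in the isolated system is zero:
warm ice to 0 °C: 0.08916×2090×(0 − (-6.763)) = 1260.2; latent heat to melt: 0.08916×334000 = 29779; meltwater 0→T: 0.08916×4180×T = 372.69 T; water: 839.34(T − 89.69)
1212 T = 75281 − 31040 = 44241
T ≈ 36.50 °C. Since T > 0 °C, the all-ice-melts assumption holds.

T_f ≈ 36.5 °C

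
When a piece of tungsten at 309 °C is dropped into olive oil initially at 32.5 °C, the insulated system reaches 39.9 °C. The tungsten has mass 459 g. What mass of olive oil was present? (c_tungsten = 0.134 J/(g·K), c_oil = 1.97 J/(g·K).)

m ≈ 1140 g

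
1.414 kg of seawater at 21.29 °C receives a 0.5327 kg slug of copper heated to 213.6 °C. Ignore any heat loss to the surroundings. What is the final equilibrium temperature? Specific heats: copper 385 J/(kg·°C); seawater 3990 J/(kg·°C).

T_f ≈ 28.0 °C

With ΣQ=0 the equilibrium temperature is the m·c-weighted mean:
T_f = (205.09·213.6 + 5641.9·21.29) / (205.09 + 5641.9)
    = 163922 / 5846.9 ≈ 28.04 °C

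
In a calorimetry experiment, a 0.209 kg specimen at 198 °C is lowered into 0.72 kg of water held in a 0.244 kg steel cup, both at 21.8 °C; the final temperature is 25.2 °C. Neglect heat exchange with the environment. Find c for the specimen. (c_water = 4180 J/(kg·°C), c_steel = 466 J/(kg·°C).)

c ≈ 294 J/(kg·°C)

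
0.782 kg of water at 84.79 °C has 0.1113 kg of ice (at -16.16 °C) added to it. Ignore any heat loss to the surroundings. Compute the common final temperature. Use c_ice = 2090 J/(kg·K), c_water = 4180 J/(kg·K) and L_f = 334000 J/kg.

Sum of m c ΔT and latent-heat terms is zero:
warm ice to 0 °C: 0.1113×2090×(0 − (-16.16)) = 3759.1
  latent heat to melt: 0.1113×334000 = 37174
  warm the meltwater: 465.23 T
  water cools: 0.782×4180×(T − 84.79) = 3268.8(T − 84.79)
3734 T = 277158 − 40933 = 236225
T ≈ 63.26 °C (positive, so assuming full melt was valid).

T_f ≈ 63.3 °C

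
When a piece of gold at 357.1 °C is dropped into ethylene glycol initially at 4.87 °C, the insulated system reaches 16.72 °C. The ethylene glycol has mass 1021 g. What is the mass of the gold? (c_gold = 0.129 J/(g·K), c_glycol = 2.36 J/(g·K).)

m ≈ 650 g

Heat lost by the gold = heat gained by the glycol:
m×0.129×(357.1 − 16.72) = 1021×2.36×(16.72 − 4.87)
43.91 m = 28553  ⇒  m ≈ 650.3 g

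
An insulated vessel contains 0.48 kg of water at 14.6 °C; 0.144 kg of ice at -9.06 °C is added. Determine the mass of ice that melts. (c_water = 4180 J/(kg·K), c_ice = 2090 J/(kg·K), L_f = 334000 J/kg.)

m_melted ≈ 0.0795 kg

Heat available from the water dropping to 0 °C: 0.48·4180·14.6 = 29293 J.
Of that, 0.144·2090·9.06 = 2726.7 J goes to bring the ice to 0 °C, leaving 26567 J.
Melting all 0.144 kg of ice would need 0.144·334000 = 48096 J.
26567 J < 48096 J, so only part of the ice melts and the system sits at 0 °C.
Mass melted = 26567/334000 ≈ 0.07954 kg.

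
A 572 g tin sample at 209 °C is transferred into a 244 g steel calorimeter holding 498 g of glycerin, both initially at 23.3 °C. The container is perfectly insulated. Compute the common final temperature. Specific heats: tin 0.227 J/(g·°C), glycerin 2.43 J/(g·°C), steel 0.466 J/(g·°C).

T_f ≈ 39.9 °C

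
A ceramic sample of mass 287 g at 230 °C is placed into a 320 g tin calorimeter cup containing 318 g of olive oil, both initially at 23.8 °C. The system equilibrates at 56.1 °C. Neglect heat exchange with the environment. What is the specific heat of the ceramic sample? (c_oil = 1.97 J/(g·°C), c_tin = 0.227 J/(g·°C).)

Net heat exchanged in the isolated system is zero:
287·c·(56.1 − 230) + 318·1.97·(56.1 − 23.8) + 320·0.227·(56.1 − 23.8) = 0
-49909 c = -22581
c = -22581/-49909 ≈ 0.4524 J/(g·°C)

c ≈ 0.452 J/(g·°C)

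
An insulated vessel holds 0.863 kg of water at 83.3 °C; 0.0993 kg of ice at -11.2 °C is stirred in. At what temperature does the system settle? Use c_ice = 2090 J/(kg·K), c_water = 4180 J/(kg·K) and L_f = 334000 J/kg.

T_f ≈ 65.9 °C

Energy conservation, ΣQ = 0:
warm ice to 0 °C: 0.0993×2090×(0 − (-11.2)) = 2324.4
  latent heat to melt: 0.0993×334000 = 33166
  warm the meltwater: 415.07 T
  water cools: 0.863×4180×(T − 83.3) = 3607.3(T − 83.3)
4022.4 T = 300491 − 35491 = 265001
T ≈ 65.88 °C — above 0 °C, consistent with complete melting.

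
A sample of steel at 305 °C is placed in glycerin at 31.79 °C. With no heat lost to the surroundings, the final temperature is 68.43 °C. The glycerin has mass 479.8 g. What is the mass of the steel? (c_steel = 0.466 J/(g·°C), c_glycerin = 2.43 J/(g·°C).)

m ≈ 388 g

|Q_steel| = |Q_glycerin|:
m×0.466×(305 − 68.43) = 479.8×2.43×(68.43 − 31.79)
110.24 m = 42719  ⇒  m ≈ 387.5 g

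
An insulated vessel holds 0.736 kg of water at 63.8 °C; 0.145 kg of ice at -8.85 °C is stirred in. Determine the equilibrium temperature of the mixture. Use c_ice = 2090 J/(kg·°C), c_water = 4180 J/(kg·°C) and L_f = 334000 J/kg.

T_f ≈ 39.4 °C

Setting the total heat transfer to zero:
warm ice to 0 °C: 0.145·2090·(0 − (-8.85)) = 2682
  latent heat to melt: 0.145·334000 = 48430
  warm the meltwater: 606.1 T
  water: 3076.5(T − 63.8)
3682.6 T = 196279 − 51112 = 145167
T ≈ 39.42 °C — above 0 °C, consistent with complete melting.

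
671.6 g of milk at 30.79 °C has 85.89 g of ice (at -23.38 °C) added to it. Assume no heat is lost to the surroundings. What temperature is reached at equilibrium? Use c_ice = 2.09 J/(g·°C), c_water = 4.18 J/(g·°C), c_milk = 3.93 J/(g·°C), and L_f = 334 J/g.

T_f ≈ 16.1 °C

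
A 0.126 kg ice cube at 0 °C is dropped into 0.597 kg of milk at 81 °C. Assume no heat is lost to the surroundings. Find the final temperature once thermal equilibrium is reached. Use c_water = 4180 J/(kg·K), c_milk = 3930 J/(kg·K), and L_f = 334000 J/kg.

T_f ≈ 51.5 °C

Net heat exchanged in the isolated system is zero:
fusion: m_ice L_f = 0.126·334000 = 42084; warm the meltwater: 526.68 T; milk: 2346.2(T − 81)
2872.9 T = 190043 − 42084 = 147959
T ≈ 51.50 °C (positive, so assuming full melt was valid).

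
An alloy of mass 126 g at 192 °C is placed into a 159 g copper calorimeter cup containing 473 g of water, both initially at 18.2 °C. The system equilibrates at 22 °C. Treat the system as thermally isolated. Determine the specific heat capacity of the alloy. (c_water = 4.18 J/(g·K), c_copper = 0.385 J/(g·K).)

c ≈ 0.362 J/(g·K)

Conservation of energy gives ΣQ = 0:
126×c×(22 − 192) + 473×4.18×(22 − 18.2) + 159×0.385×(22 − 18.2) = 0
-21420 c = -7745.7
c = -7745.7/-21420 ≈ 0.3616 J/(g·K)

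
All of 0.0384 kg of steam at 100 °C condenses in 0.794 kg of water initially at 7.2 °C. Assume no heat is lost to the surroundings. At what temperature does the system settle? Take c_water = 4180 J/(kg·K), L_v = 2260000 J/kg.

T_f ≈ 36.4 °C

Net heat exchanged in the isolated system is zero:
condense steam: −0.0384×2260000 = −86784; condensate cools 100→T: 0.0384×4180×(T − 100) = 160.51(T − 100); water warms: 0.794×4180×(T − 7.2) = 3318.9(T − 7.2)
3479.4 T = 86784 + 16051 + 23896 = 126731
T ≈ 36.42 °C — below 100 °C, confirming all the steam condensed.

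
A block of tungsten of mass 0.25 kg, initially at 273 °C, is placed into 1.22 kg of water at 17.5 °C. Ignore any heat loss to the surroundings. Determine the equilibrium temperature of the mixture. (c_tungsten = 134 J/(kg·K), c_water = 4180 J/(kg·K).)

T_f ≈ 19.2 °C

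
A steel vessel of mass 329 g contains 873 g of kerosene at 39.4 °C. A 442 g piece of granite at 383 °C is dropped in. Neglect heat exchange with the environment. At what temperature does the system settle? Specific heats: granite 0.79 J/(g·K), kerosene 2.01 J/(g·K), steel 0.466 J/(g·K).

Net heat exchanged in the isolated system is zero:
442×0.79×(T − 383) + 873×2.01×(T − 39.4) + 329×0.466×(T − 39.4) = 0
349.18(T − 383) + 1754.7(T − 39.4) + 153.31(T − 39.4) = 0
2257.2 T = 208913
T ≈ 92.55 °C

T_f ≈ 92.6 °C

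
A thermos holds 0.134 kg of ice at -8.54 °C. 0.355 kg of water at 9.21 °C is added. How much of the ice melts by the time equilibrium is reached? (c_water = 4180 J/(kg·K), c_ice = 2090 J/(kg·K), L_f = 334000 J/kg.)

m_melted ≈ 0.0338 kg

Heat available from the water dropping to 0 °C: 0.355×4180×9.21 = 13667 J.
Of that, 0.134×2090×8.54 = 2391.7 J goes to bring the ice to 0 °C, leaving 11275 J.
To melt every bit of ice: 0.134×334000 = 44756 J.
That's not enough to melt it all — equilibrium is at 0 °C with ice remaining.
m_melt = 11275 / L_f = 0.03376 kg.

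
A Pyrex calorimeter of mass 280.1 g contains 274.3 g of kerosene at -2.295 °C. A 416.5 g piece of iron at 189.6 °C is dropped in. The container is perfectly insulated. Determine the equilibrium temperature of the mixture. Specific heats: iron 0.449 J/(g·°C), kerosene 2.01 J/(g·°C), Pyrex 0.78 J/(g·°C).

T_f ≈ 35.2 °C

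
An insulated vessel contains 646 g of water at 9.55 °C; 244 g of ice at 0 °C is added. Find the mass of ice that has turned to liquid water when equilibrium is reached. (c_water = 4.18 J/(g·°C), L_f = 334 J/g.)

m_melted ≈ 77.2 g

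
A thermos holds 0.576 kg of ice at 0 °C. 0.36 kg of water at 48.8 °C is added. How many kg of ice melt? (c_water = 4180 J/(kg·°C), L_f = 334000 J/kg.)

Heat available from the water dropping to 0 °C: 0.36×4180×48.8 = 73434 J.
To melt every bit of ice: 0.576×334000 = 192384 J.
That's not enough to melt it all — equilibrium is at 0 °C with ice remaining.
m_melted×334000 = 73434  ⇒  m_melted ≈ 0.2199 kg.

m_melted ≈ 0.22 kg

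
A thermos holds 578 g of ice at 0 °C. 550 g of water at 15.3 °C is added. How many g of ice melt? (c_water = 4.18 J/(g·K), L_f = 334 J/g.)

Heat available from the water dropping to 0 °C: 550·4.18·15.3 = 35175 J.
Melting all 578 g of ice would need 578·334 = 193052 J.
That's not enough to melt it all — equilibrium is at 0 °C with ice remaining.
Mass melted = 35175/334 ≈ 105.3 g.

m_melted ≈ 105 g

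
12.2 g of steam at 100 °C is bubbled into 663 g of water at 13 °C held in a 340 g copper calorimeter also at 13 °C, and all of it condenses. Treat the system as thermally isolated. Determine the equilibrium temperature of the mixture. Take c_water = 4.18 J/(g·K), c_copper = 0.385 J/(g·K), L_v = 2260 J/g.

Conservation of energy gives ΣQ = 0:
latent heat released on condensation: 12.2·2260 = 27572
  condensate cools 100→T: 12.2·4.18·(T − 100) = 51(T − 100)
  water warms: 663·4.18·(T − 13) = 2771.3(T − 13)
  cup: 130.9(T − 13)
2953.2 T = 27572 + 5099.6 + 37729 = 70401
T ≈ 23.84 °C (< 100 °C, so full condensation is consistent).

T_f ≈ 23.8 °C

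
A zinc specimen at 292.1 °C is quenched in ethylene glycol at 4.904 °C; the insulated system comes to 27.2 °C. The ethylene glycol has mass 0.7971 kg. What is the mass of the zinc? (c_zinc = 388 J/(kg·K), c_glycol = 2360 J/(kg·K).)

m ≈ 0.408 kg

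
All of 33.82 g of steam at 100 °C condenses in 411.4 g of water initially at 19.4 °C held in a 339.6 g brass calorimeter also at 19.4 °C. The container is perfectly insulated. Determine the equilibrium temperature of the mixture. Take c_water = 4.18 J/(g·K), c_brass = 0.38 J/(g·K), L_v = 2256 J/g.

Let T be the final temperature. ΣQ_i = 0:
latent heat released on condensation: 33.82×2256 = 76298
  condensed water 100 °C→T: 141.37(T − 100)
  water warms: 411.4×4.18×(T − 19.4) = 1719.7(T − 19.4)
  cup: 129.05(T − 19.4)
1990.1 T = 76298 + 14137 + 35865 = 126299
T ≈ 63.46 °C (< 100 °C, so full condensation is consistent).

T_f ≈ 63.5 °C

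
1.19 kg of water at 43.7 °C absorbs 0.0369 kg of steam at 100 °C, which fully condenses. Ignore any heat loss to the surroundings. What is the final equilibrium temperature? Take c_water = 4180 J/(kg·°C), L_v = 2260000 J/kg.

T_f ≈ 61.7 °C

Energy conservation, ΣQ = 0:
latent heat released on condensation: 0.0369·2260000 = 83394
  condensate cools 100→T: 0.0369·4180·(T − 100) = 154.24(T − 100)
  water warms: 1.19·4180·(T − 43.7) = 4974.2(T − 43.7)
5128.4 T = 83394 + 15424 + 217373 = 316191
T ≈ 61.65 °C (< 100 °C, so full condensation is consistent).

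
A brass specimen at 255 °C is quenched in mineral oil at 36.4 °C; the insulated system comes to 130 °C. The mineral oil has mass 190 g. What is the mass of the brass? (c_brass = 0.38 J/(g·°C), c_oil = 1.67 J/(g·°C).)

m ≈ 625 g

Heat gained plus heat lost sum to zero:
m×0.38×(130 − 255) + 190×1.67×(130 − 36.4) = 0
-47.5 m = -29699
m = -29699/-47.5 ≈ 625.2 g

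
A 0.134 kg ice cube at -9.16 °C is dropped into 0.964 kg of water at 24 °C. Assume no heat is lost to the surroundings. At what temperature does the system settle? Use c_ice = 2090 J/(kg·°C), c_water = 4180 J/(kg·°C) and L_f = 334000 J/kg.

Setting the total heat transfer to zero:
ice -9.16→0 °C: 0.134×2090×9.16 = 2565.3; fusion: m_ice L_f = 0.134×334000 = 44756; meltwater 0→T: 0.134×4180×T = 560.12 T; water: 4029.5(T − 24)
4589.6 T = 96708 − 47321 = 49387
T ≈ 10.76 °C (positive, so assuming full melt was valid).

T_f ≈ 10.8 °C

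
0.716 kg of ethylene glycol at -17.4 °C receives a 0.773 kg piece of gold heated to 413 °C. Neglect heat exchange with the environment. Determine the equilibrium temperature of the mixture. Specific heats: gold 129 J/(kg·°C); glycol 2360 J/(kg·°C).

Set heat shed by the hot body equal to heat absorbed by the cold body:
0.773*129*(413 − T) = 0.716*2360*(T − (-17.4))
99.72(413 − T) = 1689.8(T − (-17.4))
1789.5 T = 11781  ⇒  T ≈ 6.58 °C

T_f ≈ 6.6 °C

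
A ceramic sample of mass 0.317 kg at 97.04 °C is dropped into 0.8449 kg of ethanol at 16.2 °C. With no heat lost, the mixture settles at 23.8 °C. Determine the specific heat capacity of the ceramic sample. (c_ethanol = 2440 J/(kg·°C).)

Taking heat into each body as positive, Σ m c ΔT = 0:
0.317×c×(23.8 − 97.04) + 0.8449×2440×(23.8 − 16.2) = 0
-23.22 c = -15668
c = -15668/-23.22 ≈ 674.8 J/(kg·°C)

c ≈ 675 J/(kg·°C)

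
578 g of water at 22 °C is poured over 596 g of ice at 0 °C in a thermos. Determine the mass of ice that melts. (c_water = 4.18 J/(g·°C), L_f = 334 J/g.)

m_melted ≈ 159 g

Water can give up m c ΔT = 578×4.18×22 = 53153 J before reaching 0 °C.
To melt every bit of ice: 596×334 = 199064 J.
Since 53153 < 199064 J, not all the ice melts; equilibrium is at 0 °C.
m_melted×334 = 53153  ⇒  m_melted ≈ 159.1 g.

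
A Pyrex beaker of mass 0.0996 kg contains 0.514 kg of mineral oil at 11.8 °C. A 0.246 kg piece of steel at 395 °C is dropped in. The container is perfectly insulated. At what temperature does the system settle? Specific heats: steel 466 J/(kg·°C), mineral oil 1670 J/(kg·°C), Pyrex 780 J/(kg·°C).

T_f is the heat-capacity-weighted average of the initial temperatures:
T_f = (114.64·395 + 858.38·11.8 + 77.69·11.8) / (114.64 + 858.38 + 77.69)
    = 56327 / 1050.7 ≈ 53.61 °C

T_f ≈ 53.6 °C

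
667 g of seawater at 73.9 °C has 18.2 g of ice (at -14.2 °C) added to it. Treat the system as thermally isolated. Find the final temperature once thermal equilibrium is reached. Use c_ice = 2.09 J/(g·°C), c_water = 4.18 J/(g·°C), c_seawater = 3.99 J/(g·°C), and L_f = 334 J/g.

T_f ≈ 69.4 °C

Energy balance with sensible and latent terms:
warm ice to 0 °C: 18.2×2.09×(0 − (-14.2)) = 540.14
  melt ice: 18.2×334 = 6078.8
  warm the meltwater: 76.08 T
  seawater: 2661.3(T − 73.9)
2737.4 T = 196672 − 6618.9 = 190053
T ≈ 69.43 °C — above 0 °C, consistent with complete melting.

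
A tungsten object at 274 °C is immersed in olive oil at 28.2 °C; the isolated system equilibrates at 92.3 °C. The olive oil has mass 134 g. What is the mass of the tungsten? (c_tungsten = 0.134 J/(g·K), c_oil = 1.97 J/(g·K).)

m ≈ 695 g

Energy conservation, ΣQ = 0:
m·0.134·(92.3 − 274) + 134·1.97·(92.3 − 28.2) = 0
-24.35 m = -16921
m = -16921/-24.35 ≈ 695 g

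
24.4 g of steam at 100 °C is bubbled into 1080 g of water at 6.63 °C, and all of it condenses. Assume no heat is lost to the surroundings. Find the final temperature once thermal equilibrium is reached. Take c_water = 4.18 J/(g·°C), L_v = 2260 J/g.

Let T be the final temperature. ΣQ_i = 0:
condense steam: −24.4·2260 = −55144; condensate cools 100→T: 24.4·4.18·(T − 100) = 101.99(T − 100); original water: 4514.4(T − 6.63)
4616.4 T = 55144 + 10199 + 29930 = 95274
T ≈ 20.64 °C (< 100 °C, so full condensation is consistent).

T_f ≈ 20.6 °C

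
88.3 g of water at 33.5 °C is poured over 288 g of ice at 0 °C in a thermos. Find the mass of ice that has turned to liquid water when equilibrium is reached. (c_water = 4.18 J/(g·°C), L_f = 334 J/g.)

m_melted ≈ 37 g

Heat available from the water dropping to 0 °C: 88.3×4.18×33.5 = 12365 J.
Fully melting the ice requires m_ice L_f = 288×334 = 96192 J.
That's not enough to melt it all — equilibrium is at 0 °C with ice remaining.
m_melted×334 = 12365  ⇒  m_melted ≈ 37.02 g.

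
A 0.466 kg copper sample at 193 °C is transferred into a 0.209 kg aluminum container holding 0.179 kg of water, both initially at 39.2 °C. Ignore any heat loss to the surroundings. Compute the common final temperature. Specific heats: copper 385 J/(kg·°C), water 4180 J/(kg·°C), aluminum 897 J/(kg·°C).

Setting the total heat transfer to zero:
0.466·385·(T − 193) + 0.179·4180·(T − 39.2) + 0.209·897·(T − 39.2) = 0
(179.41 + 748.22 + 187.47) T = 179.41·193 + 748.22·39.2 + 187.47·39.2
T = 71305 / 1115.1 = 63.9 °C

T_f ≈ 63.9 °C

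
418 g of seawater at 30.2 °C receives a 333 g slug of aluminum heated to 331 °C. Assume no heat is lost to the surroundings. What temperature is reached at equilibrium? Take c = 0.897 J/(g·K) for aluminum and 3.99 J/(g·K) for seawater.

Taking heat into each body as positive, Σ m c ΔT = 0:
333·0.897·(T − 331) + 418·3.99·(T − 30.2) = 0
298.7(T − 331) + 1667.8(T − 30.2) = 0
1966.5 T = 149238
T = 149238 / 1966.5 = 75.9 °C

T_f ≈ 75.9 °C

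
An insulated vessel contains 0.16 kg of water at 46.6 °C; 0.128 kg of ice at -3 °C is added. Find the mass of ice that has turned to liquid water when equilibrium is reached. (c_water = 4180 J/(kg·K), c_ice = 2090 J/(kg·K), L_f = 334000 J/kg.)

Heat available from the water dropping to 0 °C: 0.16×4180×46.6 = 31166 J.
Warming the ice to 0 °C takes 0.128×2090×3 = 802.56 J, leaving 30364 J for melting.
Melting all 0.128 kg of ice would need 0.128×334000 = 42752 J.
That's not enough to melt it all — equilibrium is at 0 °C with ice remaining.
Mass melted = 30364/334000 ≈ 0.09091 kg.

m_melted ≈ 0.0909 kg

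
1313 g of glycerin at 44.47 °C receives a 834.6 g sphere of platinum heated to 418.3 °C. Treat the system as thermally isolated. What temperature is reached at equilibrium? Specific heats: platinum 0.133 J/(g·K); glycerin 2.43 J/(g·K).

T_f ≈ 57.0 °C

Conservation of energy gives ΣQ = 0:
834.6×0.133×(T − 418.3) + 1313×2.43×(T − 44.47) = 0
(111 + 3190.6) T = 111×418.3 + 3190.6×44.47
T ≈ 57.04 °C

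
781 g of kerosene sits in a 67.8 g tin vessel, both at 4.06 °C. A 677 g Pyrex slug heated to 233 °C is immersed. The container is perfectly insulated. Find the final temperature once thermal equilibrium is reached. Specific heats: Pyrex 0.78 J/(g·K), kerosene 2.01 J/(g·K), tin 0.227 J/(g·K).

T_f ≈ 61.3 °C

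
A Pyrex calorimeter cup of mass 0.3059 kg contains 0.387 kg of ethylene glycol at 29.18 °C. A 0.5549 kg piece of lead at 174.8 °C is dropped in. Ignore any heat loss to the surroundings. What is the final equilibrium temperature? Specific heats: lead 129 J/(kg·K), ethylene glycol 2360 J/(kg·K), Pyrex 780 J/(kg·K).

T_f ≈ 37.7 °C

Energy conservation, ΣQ = 0:
0.5549·129·(T − 174.8) + 0.387·2360·(T − 29.18) + 0.3059·780·(T − 29.18) = 0
71.58(T − 174.8) + 913.32(T − 29.18) + 238.6(T − 29.18) = 0
(71.58 + 913.32 + 238.6) T = 71.58·174.8 + 913.32·29.18 + 238.6·29.18
T = 46126/1223.5 ≈ 37.70 °C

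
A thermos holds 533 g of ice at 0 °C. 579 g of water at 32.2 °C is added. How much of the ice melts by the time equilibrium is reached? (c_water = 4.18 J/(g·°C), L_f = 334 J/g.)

m_melted ≈ 233 g

Water can give up m c ΔT = 579·4.18·32.2 = 77931 J before reaching 0 °C.
Melting all 533 g of ice would need 533·334 = 178022 J.
That's not enough to melt it all — equilibrium is at 0 °C with ice remaining.
Mass melted = 77931/334 ≈ 233.3 g.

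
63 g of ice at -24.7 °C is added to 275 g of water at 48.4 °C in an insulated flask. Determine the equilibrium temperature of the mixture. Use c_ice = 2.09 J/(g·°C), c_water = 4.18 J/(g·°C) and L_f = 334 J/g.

T_f ≈ 22.2 °C

Conservation of energy gives ΣQ = 0:
warm ice to 0 °C: 63·2.09·(0 − (-24.7)) = 3252.2; melt ice: 63·334 = 21042; warm the meltwater: 263.34 T; water: 1149.5(T − 48.4)
1412.8 T = 55636 − 24294 = 31342
T ≈ 22.18 °C — above 0 °C, consistent with complete melting.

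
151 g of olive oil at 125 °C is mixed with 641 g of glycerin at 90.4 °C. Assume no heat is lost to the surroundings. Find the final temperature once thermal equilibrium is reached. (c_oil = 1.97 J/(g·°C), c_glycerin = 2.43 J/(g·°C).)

Net heat exchanged in the isolated system is zero:
151×1.97×(T − 125) + 641×2.43×(T − 90.4) = 0
(297.47 + 1557.6) T = 297.47×125 + 1557.6×90.4
T = 177994/1855.1 ≈ 95.95 °C

T_f ≈ 95.9 °C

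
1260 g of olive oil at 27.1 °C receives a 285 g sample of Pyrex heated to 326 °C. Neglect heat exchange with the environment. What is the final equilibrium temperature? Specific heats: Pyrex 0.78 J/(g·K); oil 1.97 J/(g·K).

T_f ≈ 51.7 °C

Conservation of energy gives ΣQ = 0:
285*0.78*(T − 326) + 1260*1.97*(T − 27.1) = 0
2704.5 T = 139737
T = 139737 / 2704.5 = 51.7 °C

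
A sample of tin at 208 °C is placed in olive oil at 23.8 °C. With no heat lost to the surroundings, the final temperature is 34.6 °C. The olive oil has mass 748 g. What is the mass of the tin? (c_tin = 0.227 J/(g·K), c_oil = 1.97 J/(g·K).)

m ≈ 404 g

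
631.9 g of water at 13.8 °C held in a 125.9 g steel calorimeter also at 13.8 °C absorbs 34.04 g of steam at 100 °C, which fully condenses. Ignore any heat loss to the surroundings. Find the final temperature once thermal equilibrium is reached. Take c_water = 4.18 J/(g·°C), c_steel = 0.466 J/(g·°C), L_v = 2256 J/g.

T_f ≈ 45.1 °C

Energy conservation, ΣQ = 0:
steam→water at 100 °C releases m L_v = 34.04·2256 = 76794
  condensed water 100 °C→T: 142.29(T − 100)
  original water: 2641.3(T − 13.8)
  cup: 58.67(T − 13.8)
2842.3 T = 76794 + 14229 + 37260 = 128283
T ≈ 45.13 °C, under the boiling point, so the assumption holds.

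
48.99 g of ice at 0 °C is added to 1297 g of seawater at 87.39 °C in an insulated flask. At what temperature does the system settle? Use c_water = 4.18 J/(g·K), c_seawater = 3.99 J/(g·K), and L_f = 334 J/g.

T_f ≈ 81.0 °C

Conservation of energy gives ΣQ = 0:
fusion: m_ice L_f = 48.99·334 = 16363
  warm the meltwater: 204.78 T
  seawater: 5175(T − 87.39)
5379.8 T = 452246 − 16363 = 435883
T ≈ 81.02 °C. Since T > 0 °C, the all-ice-melts assumption holds.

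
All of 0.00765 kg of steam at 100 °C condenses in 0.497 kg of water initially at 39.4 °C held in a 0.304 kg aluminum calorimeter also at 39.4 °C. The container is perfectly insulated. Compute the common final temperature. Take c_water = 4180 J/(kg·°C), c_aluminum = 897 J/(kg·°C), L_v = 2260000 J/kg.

T_f ≈ 47.5 °C

Taking heat into each body as positive, Σ m c ΔT = 0:
steam→water at 100 °C releases m L_v = 0.00765·2260000 = 17289
  condensed water 100 °C→T: 31.98(T − 100)
  water warms: 0.497·4180·(T − 39.4) = 2077.5(T − 39.4)
  cup: 272.69(T − 39.4)
2382.1 T = 17289 + 3197.7 + 92596 = 113083
T ≈ 47.47 °C (< 100 °C, so full condensation is consistent).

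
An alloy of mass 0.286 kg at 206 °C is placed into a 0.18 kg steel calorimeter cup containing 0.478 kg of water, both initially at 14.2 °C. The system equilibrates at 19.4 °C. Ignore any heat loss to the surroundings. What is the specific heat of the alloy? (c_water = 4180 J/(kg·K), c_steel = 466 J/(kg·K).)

Conservation of energy gives ΣQ = 0:
0.286·c·(19.4 − 206) + 0.478·4180·(19.4 − 14.2) + 0.18·466·(19.4 − 14.2) = 0
-53.37 c = -10826
c = -10826/-53.37 ≈ 202.9 J/(kg·K)

c ≈ 203 J/(kg·K)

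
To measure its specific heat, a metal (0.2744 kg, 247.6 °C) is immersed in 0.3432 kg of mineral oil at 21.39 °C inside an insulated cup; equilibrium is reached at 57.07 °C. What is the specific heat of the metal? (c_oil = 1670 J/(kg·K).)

Heat gained plus heat lost sum to zero:
0.2744·c·(57.07 − 247.6) + 0.3432·1670·(57.07 − 21.39) = 0
-52.28 c = -20450
c = -20450/-52.28 ≈ 391.1 J/(kg·K)

c ≈ 391 J/(kg·K)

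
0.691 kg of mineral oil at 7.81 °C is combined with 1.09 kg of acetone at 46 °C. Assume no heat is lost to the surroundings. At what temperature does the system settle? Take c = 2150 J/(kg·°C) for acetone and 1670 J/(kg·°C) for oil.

Energy conservation, ΣQ = 0:
1.09×2150×(T − 46) + 0.691×1670×(T − 7.81) = 0
2343.5(T − 46) + 1154(T − 7.81) = 0
(2343.5 + 1154) T = 2343.5×46 + 1154×7.81
T = 116814/3497.5 ≈ 33.40 °C

T_f ≈ 33.4 °C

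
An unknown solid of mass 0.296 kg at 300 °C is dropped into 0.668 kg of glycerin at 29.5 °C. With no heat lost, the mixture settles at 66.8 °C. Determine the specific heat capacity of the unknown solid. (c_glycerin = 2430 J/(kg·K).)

m_s c (T_s − T_f) = m_glycerin c_glycerin (T_f − T_0):
0.296×c×(300 − 66.8) = 0.668×2430×(66.8 − 29.5)
69.03 c = 60547  ⇒  c ≈ 877.1 J/(kg·K)

c ≈ 877 J/(kg·K)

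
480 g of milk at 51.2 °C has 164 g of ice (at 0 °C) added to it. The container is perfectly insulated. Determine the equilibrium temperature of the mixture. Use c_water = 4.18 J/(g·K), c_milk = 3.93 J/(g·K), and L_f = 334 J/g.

T_f ≈ 16.3 °C

Setting the total heat transfer to zero:
melt ice: 164·334 = 54776
  warm the meltwater: 685.52 T
  milk: 1886.4(T − 51.2)
2571.9 T = 96584 − 54776 = 41808
T ≈ 16.26 °C. Since T > 0 °C, the all-ice-melts assumption holds.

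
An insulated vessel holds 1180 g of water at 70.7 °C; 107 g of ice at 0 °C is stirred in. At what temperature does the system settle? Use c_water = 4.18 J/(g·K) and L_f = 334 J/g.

T_f ≈ 58.2 °C

Sum of m c ΔT and latent-heat terms is zero:
latent heat to melt: 107·334 = 35738; warm the meltwater: 447.26 T; water: 4932.4(T − 70.7)
5379.7 T = 348721 − 35738 = 312983
T ≈ 58.18 °C — above 0 °C, consistent with complete melting.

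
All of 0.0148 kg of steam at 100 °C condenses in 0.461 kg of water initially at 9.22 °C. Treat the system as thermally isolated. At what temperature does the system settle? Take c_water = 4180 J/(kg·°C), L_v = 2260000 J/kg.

Heat gained plus heat lost sum to zero:
latent heat released on condensation: 0.0148×2260000 = 33448; condensate cools 100→T: 0.0148×4180×(T − 100) = 61.86(T − 100); water warms: 0.461×4180×(T − 9.22) = 1927(T − 9.22)
1988.8 T = 33448 + 6186.4 + 17767 = 57401
T ≈ 28.86 °C (< 100 °C, so full condensation is consistent).

T_f ≈ 28.9 °C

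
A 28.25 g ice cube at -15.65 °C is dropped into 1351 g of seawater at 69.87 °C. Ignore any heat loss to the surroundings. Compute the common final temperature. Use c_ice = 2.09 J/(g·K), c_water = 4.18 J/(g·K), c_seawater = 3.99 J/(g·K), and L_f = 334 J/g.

Sum of m c ΔT and latent-heat terms is zero:
warm ice to 0 °C: 28.25×2.09×(0 − (-15.65)) = 924.02
  melt ice: 28.25×334 = 9435.5
  meltwater 0→T: 28.25×4.18×T = 118.08 T
  seawater cools: 1351×3.99×(T − 69.87) = 5390.5(T − 69.87)
5508.6 T = 376634 − 10360 = 366274
T ≈ 66.49 °C — above 0 °C, consistent with complete melting.

T_f ≈ 66.5 °C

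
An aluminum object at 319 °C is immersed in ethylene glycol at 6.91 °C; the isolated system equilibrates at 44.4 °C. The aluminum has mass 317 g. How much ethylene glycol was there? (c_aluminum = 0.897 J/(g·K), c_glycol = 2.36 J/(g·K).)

Heat lost by the aluminum = heat gained by the glycol:
317·0.897·(319 − 44.4) = m·2.36·(44.4 − 6.91)
88.48 m = 78082  ⇒  m ≈ 882.5 g

m ≈ 883 g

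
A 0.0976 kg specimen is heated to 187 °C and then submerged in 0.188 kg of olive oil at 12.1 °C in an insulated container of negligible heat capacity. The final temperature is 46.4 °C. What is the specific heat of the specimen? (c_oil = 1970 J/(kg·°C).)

Conservation of energy gives ΣQ = 0:
0.0976·c·(46.4 − 187) + 0.188·1970·(46.4 − 12.1) = 0
-13.72 c = -12703
c = -12703/-13.72 ≈ 925.7 J/(kg·°C)

c ≈ 926 J/(kg·°C)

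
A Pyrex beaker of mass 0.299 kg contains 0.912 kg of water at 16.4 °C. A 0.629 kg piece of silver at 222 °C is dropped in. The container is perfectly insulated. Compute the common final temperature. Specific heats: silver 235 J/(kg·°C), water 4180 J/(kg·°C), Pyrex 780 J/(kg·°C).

Taking heat into each body as positive, Σ m c ΔT = 0:
0.629·235·(T − 222) + 0.912·4180·(T − 16.4) + 0.299·780·(T − 16.4) = 0
147.81(T − 222) + 3812.2(T − 16.4) + 233.22(T − 16.4) = 0
(147.81 + 3812.2 + 233.22) T = 147.81·222 + 3812.2·16.4 + 233.22·16.4
T = 99159 / 4193.2 = 23.6 °C

T_f ≈ 23.6 °C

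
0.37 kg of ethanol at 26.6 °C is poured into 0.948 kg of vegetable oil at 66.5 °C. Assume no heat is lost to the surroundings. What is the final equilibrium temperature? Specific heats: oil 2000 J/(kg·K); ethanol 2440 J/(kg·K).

T_f = Σ m_i c_i T_i / Σ m_i c_i:
T_f = (1896×66.5 + 902.8×26.6) / (1896 + 902.8)
    = 150098 / 2798.8 ≈ 53.63 °C

T_f ≈ 53.6 °C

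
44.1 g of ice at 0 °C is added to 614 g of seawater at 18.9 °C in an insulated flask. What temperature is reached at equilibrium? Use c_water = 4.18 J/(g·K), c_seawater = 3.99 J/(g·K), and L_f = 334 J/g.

T_f ≈ 12.0 °C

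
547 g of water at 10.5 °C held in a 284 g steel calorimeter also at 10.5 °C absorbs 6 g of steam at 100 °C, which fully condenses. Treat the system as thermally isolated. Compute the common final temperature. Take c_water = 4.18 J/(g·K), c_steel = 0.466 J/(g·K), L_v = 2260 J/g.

T_f ≈ 17.0 °C

Sum of m c ΔT and latent-heat terms is zero:
condense steam: −6·2260 = −13560
  condensate cools 100→T: 6·4.18·(T − 100) = 25.08(T − 100)
  original water: 2286.5(T − 10.5)
  steel cup: 284·0.466·(T − 10.5) = 132.34(T − 10.5)
2443.9 T = 13560 + 2508 + 25397 = 41465
T ≈ 16.97 °C — below 100 °C, confirming all the steam condensed.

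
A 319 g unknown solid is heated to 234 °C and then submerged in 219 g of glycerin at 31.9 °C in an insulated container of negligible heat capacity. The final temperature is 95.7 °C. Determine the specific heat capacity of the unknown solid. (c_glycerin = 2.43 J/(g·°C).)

Heat lost by the unknown solid = heat gained by the glycerin:
319×c×(234 − 95.7) = 219×2.43×(95.7 − 31.9)
44118 c = 33952  ⇒  c ≈ 0.7696 J/(g·°C)

c ≈ 0.77 J/(g·°C)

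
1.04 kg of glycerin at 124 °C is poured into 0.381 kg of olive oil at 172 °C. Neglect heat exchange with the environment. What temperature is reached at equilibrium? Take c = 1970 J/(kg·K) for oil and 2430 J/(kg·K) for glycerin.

Taking heat into each body as positive, Σ m c ΔT = 0:
0.381×1970×(T − 172) + 1.04×2430×(T − 124) = 0
750.57(T − 172) + 2527.2(T − 124) = 0
3277.8 T = 442471
T ≈ 134.99 °C

T_f ≈ 135.0 °C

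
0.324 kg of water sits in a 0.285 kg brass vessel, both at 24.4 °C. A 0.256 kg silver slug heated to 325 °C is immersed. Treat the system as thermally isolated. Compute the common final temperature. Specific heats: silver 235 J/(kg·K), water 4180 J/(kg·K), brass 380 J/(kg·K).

T_f ≈ 36.3 °C

With ΣQ=0 the equilibrium temperature is the m·c-weighted mean:
T_f = (60.16×325 + 1354.3×24.4 + 108.3×24.4) / (60.16 + 1354.3 + 108.3)
    = 55240 / 1522.8 ≈ 36.28 °C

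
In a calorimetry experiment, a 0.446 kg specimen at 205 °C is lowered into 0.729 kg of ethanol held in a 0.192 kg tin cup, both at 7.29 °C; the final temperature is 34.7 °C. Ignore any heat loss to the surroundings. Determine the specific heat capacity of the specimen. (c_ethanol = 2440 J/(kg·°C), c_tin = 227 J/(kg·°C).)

Taking heat into each body as positive, Σ m c ΔT = 0:
0.446×c×(34.7 − 205) + 0.729×2440×(34.7 − 7.29) + 0.192×227×(34.7 − 7.29) = 0
-75.95 c = -49950
c = -49950/-75.95 ≈ 657.6 J/(kg·°C)

c ≈ 658 J/(kg·°C)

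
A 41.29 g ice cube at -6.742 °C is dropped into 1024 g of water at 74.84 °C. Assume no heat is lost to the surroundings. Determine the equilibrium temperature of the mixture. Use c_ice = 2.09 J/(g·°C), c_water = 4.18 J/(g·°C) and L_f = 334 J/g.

Energy balance with sensible and latent terms:
warm ice to 0 °C: 41.29×2.09×(0 − (-6.742)) = 581.81; fusion: m_ice L_f = 41.29×334 = 13791; meltwater 0→T: 41.29×4.18×T = 172.59 T; water: 4280.3(T − 74.84)
4452.9 T = 320339 − 14373 = 305966
T ≈ 68.71 °C (positive, so assuming full melt was valid).

T_f ≈ 68.7 °C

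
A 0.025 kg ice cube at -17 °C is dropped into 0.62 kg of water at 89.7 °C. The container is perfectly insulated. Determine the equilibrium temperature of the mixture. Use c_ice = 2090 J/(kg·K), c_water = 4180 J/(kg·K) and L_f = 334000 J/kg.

Conservation of energy gives ΣQ = 0:
warm ice to 0 °C: 0.025×2090×(0 − (-17)) = 888.25
  fusion: m_ice L_f = 0.025×334000 = 8350
  meltwater 0→T: 0.025×4180×T = 104.5 T
  water: 2591.6(T − 89.7)
2696.1 T = 232467 − 9238.2 = 223228
T ≈ 82.80 °C. Since T > 0 °C, the all-ice-melts assumption holds.

T_f ≈ 82.8 °C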